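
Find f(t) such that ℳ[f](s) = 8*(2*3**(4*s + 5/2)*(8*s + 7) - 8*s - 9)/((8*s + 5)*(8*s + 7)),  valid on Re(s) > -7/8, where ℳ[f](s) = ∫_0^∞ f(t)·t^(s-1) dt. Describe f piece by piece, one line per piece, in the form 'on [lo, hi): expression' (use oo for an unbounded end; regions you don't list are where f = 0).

strip the power substitution: t**(7/4) on [0, 1); 2*t**(5/4) on [1, 9)
peel off the power substitution: t**(7/2) on [0, 1); 2*t**(5/2) on [1, 3)
undo the shared t-power: t**(3/2) on [0, 1); 2*sqrt(t) on [1, 3)
treat the 2 regions marked off by 1 separately and sum
∫ over [0, 1) of t**(7/8)·t^(s-1) joins the sum
∫ over [1, 81) of 2*t**(5/8)·t^(s-1) joins the sum

on [0, 1): t**(7/8)
on [1, 81): 2*t**(5/8)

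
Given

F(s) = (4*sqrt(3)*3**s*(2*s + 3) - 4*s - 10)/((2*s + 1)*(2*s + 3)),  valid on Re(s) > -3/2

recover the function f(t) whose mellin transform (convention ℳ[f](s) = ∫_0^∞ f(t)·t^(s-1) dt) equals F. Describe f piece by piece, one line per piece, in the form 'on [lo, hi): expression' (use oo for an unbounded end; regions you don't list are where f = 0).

linearity at 1 turns ℳ[f](s) into 2 summed integrals
between 0 and 1 the integrand is t**(3/2)·t^(s-1)
segment [1, 3) carries 2*sqrt(t); integrate it

on [0, 1): t**(3/2)
on [1, 3): 2*sqrt(t)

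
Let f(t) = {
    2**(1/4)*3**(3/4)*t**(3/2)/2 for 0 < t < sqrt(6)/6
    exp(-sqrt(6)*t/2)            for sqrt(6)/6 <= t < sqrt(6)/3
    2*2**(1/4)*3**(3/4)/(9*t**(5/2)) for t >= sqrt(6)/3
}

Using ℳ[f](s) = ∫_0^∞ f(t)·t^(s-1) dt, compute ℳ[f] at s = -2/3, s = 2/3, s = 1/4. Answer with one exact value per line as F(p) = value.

back out the power substitution: 2**(1/4)*3**(3/4)*t**(3/4)/2 on [0, 1/6); exp(-sqrt(6)*sqrt(t)/2) on [1/6, 2/3); 2*2**(1/4)*3**(3/4)/(9*t**(5/4)) on [2/3, ∞)
undo the common scale on t: t**(3/4) on [0, 1/4); exp(-sqrt(t)) on [1/4, 1); t**(-5/4) on [1, ∞)
remove the power substitution first: t**(3/2) on [0, 1/2); exp(-t) on [1/2, 1); t**(-5/2) on [1, ∞)
the 3 pieces separated at sqrt(6)/6, sqrt(6)/3 each add one integral
piece [0, sqrt(6)/6): integrate 2**(1/4)*3**(3/4)*t**(3/2)/2 against the kernel
between sqrt(6)/6 and sqrt(6)/3 the integrand is exp(-sqrt(6)*t/2)·t^(s-1)
on [sqrt(6)/3, ∞): add ∫ 2*2**(1/4)*3**(3/4)/(9*t**(5/2))·t^(s-1) dt

F(-2/3) = 6**(1/3)*(-95*2**(1/3)*uppergamma(-2/3, 1) + 30*2**(1/3) + 95*2**(1/3)*uppergamma(-2/3, 1/2) + 57*sqrt(2))/190
F(2/3) = 6**(2/3)*(-2**(2/3)*uppergamma(2/3, 1)/6 + sqrt(2)/52 + 2**(2/3)/11 + 2**(2/3)*uppergamma(2/3, 1/2)/6)
F(1/4) = 6**(7/8)*(-63*2**(1/4)*uppergamma(1/4, 1) + 9*sqrt(2) + 28*2**(1/4) + 63*2**(1/4)*uppergamma(1/4, 1/2))/378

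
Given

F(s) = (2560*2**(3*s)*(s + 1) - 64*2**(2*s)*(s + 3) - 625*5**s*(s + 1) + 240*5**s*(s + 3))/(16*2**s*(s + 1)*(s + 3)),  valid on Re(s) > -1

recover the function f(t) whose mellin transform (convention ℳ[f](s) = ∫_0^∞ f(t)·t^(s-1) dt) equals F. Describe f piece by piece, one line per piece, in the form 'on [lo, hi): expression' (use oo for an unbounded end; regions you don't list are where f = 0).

on [0, 2): 4*t
on [2, 5/2): 6*t
on [5/2, 4): 5*t**3/2

cuts at 2, 5/2: linearity sums the 3 kernel integrals
the [0, 2) slice contributes ∫ 4*t·t^(s-1) dt
segment 2 to 5/2 holds 6*t; add its integral
[5/2, 4) adds the kernel integral of 5*t**3/2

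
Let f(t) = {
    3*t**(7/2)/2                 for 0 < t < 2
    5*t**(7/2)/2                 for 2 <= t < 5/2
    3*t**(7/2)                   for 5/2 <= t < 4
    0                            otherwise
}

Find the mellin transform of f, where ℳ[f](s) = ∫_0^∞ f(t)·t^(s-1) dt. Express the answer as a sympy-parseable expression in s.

linearity at 2, 5/2 turns ℳ[f](s) into 3 summed integrals
over [0, 2), the kernel integral of 3*t**(7/2)/2 enters the sum
∫ 5*t**(7/2)/2·t^(s-1) over [2, 5/2)
between 5/2 and 4 the integrand is 3*t**(7/2)·t^(s-1)

(-2*2**(s + 7/2) + 6*4**(s + 7/2) - (5/2)**(s + 7/2))/(2*s + 7)
  Re(s) > -7/2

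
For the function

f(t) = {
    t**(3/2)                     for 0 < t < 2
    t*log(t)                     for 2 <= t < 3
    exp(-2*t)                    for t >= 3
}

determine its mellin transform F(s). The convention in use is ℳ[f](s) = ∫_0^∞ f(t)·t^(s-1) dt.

(-12**s*s*(2*s + 3)*log(4) - 12**s*(2*s + 3)*log(4) + 12**s*(4*s + 6) + 12**s*sqrt(2)*(4*s**2 + 8*s + 4) + 3*18**s*s*(2*s + 3)*log(3) + 18**s*(-6*s - 9) + 3*18**s*(2*s + 3)*log(3) + 3**s*(2*s + 3)*(s**2 + 2*s + 1)*uppergamma(s, 6))/(6**s*(2*s + 3)*(s**2 + 2*s + 1))
  Re(s) > -3/2

treat the 3 regions marked off by 2, 3 separately and sum
[0, 2) adds the kernel integral of t**(3/2)
[2, 3) adds the kernel integral of t*log(t)
over [3, ∞), the kernel integral of exp(-2*t) enters the sum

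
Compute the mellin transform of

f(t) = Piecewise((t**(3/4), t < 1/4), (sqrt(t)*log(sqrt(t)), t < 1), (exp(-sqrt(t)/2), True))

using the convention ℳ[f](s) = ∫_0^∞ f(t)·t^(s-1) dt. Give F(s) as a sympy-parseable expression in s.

strip the power substitution: t**(3/2) on [0, 1/2); t*log(t) on [1/2, 1); exp(-t/2) on [1, ∞)
the 3 pieces separated at 1/4, 1 each add one integral
for t in [0, 1/4): the term is ∫ t**(3/4)·t^(s-1)
the [1/4, 1) slice contributes ∫ sqrt(t)*log(sqrt(t))·t^(s-1) dt
on [1, ∞) integrate f = exp(-sqrt(t)/2) against the kernel

(2*2**(4*s)*(4*s + 3)*(4*s**2 + 4*s + 1)*uppergamma(2*s, 1/2) - 2*2**(2*s)*(4*s + 3) + s*(4*s + 3)*log(4) + 4*s + (4*s + 3)*log(2) + sqrt(2)*(4*s**2 + 4*s + 1) + 3)/(4**s*(4*s + 3)*(4*s**2 + 4*s + 1))
  Re(s) > -3/4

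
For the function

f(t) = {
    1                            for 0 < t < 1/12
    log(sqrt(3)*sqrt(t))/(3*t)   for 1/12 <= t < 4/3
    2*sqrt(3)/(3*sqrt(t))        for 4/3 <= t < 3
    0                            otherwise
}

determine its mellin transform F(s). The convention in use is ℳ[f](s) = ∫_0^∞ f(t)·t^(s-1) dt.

(6*16**s*s*(s - 1)*(2*s - 1)*log(2) - 48*2**(4*s)*s*(s - 1)**2 - 3*2**(4*s)*s*(2*s - 1) + 32*6**(2*s)*s*(s - 1)**2 + 96*s*(s - 1)*(2*s - 1)*log(2) + 48*s*(2*s - 1) + 24*(s - 1)**2*(2*s - 1))/(24*2**(2*s)*3**s*s*(s - 1)**2*(2*s - 1))
  Re(s) > 0

remove the common scale on t first: 1 on [0, 1/4); log(sqrt(t))/t on [1/4, 4); 2/sqrt(t) on [4, 9)
back out the shared t-power: t on [0, 1/4); log(sqrt(t)) on [1/4, 4); 2*sqrt(t) on [4, 9)
peel off the power substitution: t**2 on [0, 1/2); log(t) on [1/2, 2); 2*t on [2, 3)
the 3 pieces separated at 1/12, 4/3 each add one integral
segment [0, 1/12) carries 1; integrate it
[1/12, 4/3) adds the kernel integral of log(sqrt(3)*sqrt(t))/(3*t)
between 4/3 and 3 the integrand is 2*sqrt(3)/(3*sqrt(t))·t^(s-1)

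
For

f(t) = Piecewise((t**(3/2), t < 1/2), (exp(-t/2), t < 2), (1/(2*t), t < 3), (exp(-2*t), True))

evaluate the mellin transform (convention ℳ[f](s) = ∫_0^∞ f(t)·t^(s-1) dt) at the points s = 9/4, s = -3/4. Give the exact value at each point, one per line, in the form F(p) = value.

F(9/4) = -4*2**(1/4)*uppergamma(9/4, 1) - 47*2**(1/4)/60 + 2**(3/4)*uppergamma(9/4, 6)/8 + 6*3**(1/4)/5 + 4*2**(1/4)*uppergamma(9/4, 1/4)
F(-3/4) = -2**(1/4)*uppergamma(-3/4, 1)/2 - 2*3**(1/4)/63 + 2**(3/4)*uppergamma(-3/4, 6) + 31*2**(1/4)/42 + 2**(1/4)*uppergamma(-3/4, 1/4)/2

decompose at 1/2, 2, 3; ℳ[f](s) sums the 4 pieces' integrals
[0, 1/2) adds the kernel integral of t**(3/2)
on [1/2, 2) integrate f = exp(-t/2) against the kernel
segment [2, 3) carries 1/(2*t); integrate it
∫ exp(-2*t)·t^(s-1) over [3, ∞)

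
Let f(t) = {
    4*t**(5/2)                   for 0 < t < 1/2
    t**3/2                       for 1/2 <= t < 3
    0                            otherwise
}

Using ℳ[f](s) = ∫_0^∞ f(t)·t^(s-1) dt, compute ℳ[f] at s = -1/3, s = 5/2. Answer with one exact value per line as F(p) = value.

f breaks at 1/2 into 2 integrals to sum
segment [0, 1/2) carries 4*t**(5/2); integrate it
the [1/2, 3) slice contributes ∫ t**3/2·t^(s-1) dt

F(-1/3) = -3*2**(1/3)/128 + 3*2**(5/6)/13 + 27*3**(2/3)/16
F(5/2) = -sqrt(2)/704 + 1/40 + 243*sqrt(3)/11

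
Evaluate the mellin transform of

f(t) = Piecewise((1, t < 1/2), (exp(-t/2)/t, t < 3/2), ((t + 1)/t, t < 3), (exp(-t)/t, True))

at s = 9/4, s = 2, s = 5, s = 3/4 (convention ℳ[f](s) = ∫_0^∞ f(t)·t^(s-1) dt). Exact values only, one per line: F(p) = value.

strip the shared t-power: t on [0, 1/2); exp(-t/2) on [1/2, 3/2); t + 1 on [3/2, 3); …
integrate the 4 segments split at 1/2, 3/2, 3, then add the results
for t in [0, 1/2): the term is ∫ 1·t^(s-1)
piece [1/2, 3/2): integrate exp(-t/2)/t against the kernel
∫ over [3/2, 3) of (t + 1)/t·t^(s-1) joins the sum
over [3, ∞), the kernel integral of exp(-t)/t enters the sum

F(9/4) = 2**(3/4)*(-99*3**(1/4) - 90*sqrt(2)*uppergamma(5/4, 3/4) + 45*2**(1/4)*uppergamma(5/4, 3) + 5 + 90*sqrt(2)*uppergamma(5/4, 1/4) + 288*6**(1/4))/90
F(2) = -2*exp(-3/4) + exp(-3) + 2*exp(-1/4) + 5
F(5) = -807*exp(-3/4)/4 + 78*exp(-3) + 21143/320 + 493*exp(-1/4)/4
F(3/4) = 2**(1/4)*(-3*sqrt(2)*uppergamma(-1/4, 3/4) + 3*2**(3/4)*uppergamma(-1/4, 3) + 4 + 3*sqrt(2)*uppergamma(-1/4, 1/4) + 4*3**(3/4))/6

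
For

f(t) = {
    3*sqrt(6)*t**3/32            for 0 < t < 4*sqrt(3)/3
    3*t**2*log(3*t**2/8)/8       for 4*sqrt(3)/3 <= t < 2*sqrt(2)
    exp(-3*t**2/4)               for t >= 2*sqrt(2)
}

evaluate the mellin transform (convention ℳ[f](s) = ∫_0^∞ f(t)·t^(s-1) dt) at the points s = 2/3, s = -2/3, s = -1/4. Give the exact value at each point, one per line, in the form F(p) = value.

undo the common scale on t: 3*sqrt(6)*t**3/4 on [0, 2*sqrt(3)/3); 3*t**2*log(3*t**2/2)/2 on [2*sqrt(3)/3, sqrt(2)); exp(-3*t**2) on [sqrt(2), ∞)
invert the power substitution to get 3*sqrt(6)*t**(3/2)/4 on [0, 4/3); 3*t*log(3*t/2)/2 on [4/3, 2); exp(-3*t) on [2, ∞)
invert the common scale on t to get t**(3/2) on [0, 2); t*log(t) on [2, 3); exp(-2*t) on [3, ∞)
treat the 3 regions marked off by 4*sqrt(3)/3, 2*sqrt(2) separately and sum
between 0 and 4*sqrt(3)/3 the integrand is 3*sqrt(6)*t**3/32·t^(s-1)
on [4*sqrt(3)/3, 2*sqrt(2)): add ∫ 3*t**2*log(3*t**2/8)/8·t^(s-1) dt
the [2*sqrt(2), ∞) slice contributes ∫ exp(-3*t**2/4)·t^(s-1) dt

F(2/3) = -27/16 - 18**(1/3)*log(2)/2 + 6**(2/3)*uppergamma(1/3, 6)/6 + 3*18**(1/3)/8 + 4*2**(5/6)*3**(2/3)/11 + 9*log(3)/4
F(-2/3) = -27/16 - 3*12**(1/3)*log(2)/8 + 6**(1/3)*uppergamma(-1/3, 6)/4 + 3*2**(1/6)*3**(1/3)/7 + 9*log(3)/8 + 9*12**(1/3)/16
F(-1/4) = -48*2**(5/8)/49 - 4*sqrt(2)*3**(1/8)*log(2)/7 + 2**(3/4)*3**(1/8)*uppergamma(-1/8, 6)/4 + 8*3**(1/8)/11 + 32*sqrt(2)*3**(1/8)/49 + 6*2**(5/8)*log(3)/7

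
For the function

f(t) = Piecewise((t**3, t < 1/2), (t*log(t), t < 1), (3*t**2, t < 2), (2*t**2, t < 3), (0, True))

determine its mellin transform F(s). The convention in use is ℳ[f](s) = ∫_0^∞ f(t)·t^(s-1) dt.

invert the shared t-power to get t on [0, 1/2); log(t)/t on [1/2, 1); 3 on [1, 2); …
along the cuts 1/2, 1, 2, ℳ[f](s) splits into 4 integrals
on [0, 1/2) integrate f = t**3 against the kernel
the [1/2, 1) slice contributes ∫ t*log(t)·t^(s-1) dt
piece [1, 2): integrate 3*t**2 against the kernel
on [2, 3): add ∫ 2*t**2·t^(s-1) dt

(32*2**(2*s)*(s + 3)*(2*s - (s + 2)**2 + 3) + 8*2**s*(s + 2)*(s + 3) - 24*2**s*(s + 3)*(2*s - (s + 2)**2 + 3) + 144*6**s*(s + 3)*(2*s - (s + 2)**2 + 3) - 4*(s + 2)**2*(s + 3)*log(2) - 4*(s + 2)*(s + 3) + 4*(s + 2)*(s + 3)*log(2) + (s + 2)*(2*s - (s + 2)**2 + 3))/(8*2**s*(s + 2)*(s + 3)*(2*s - (s + 2)**2 + 3))
  Re(s) > -3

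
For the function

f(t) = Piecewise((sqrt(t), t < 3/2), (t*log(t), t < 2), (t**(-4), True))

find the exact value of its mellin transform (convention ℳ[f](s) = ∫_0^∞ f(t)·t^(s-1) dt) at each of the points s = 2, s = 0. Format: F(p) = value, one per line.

decompose at 3/2, 2; ℳ[f](s) sums the 3 pieces' integrals
over [0, 3/2), the kernel integral of sqrt(t) enters the sum
for t in [3/2, 2): the term is ∫ t*log(t)·t^(s-1)
over [2, ∞), the kernel integral of t**(-4) enters the sum

F(2) = -9*log(3)/8 - 7/18 + 9*sqrt(6)/20 + 91*log(2)/24
F(0) = -31/64 + log(8*sqrt(6)/9) + sqrt(6)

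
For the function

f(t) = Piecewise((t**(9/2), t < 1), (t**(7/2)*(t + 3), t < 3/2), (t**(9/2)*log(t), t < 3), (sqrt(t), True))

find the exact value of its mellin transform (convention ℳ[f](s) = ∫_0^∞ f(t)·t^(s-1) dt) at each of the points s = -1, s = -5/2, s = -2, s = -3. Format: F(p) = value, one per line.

F(-1) = -226*sqrt(3)/147 - 27*sqrt(6)*log(3)/56 - 6/5 + 27*sqrt(6)*log(2)/56 + 3861*sqrt(6)/1960 + 54*sqrt(3)*log(3)/7
F(-5/2) = 9*log(2)/8 + 143/144 + 27*log(3)/8
F(-2) = -922*sqrt(3)/675 - 2 + 213*sqrt(6)/100 + log(2**(9*sqrt(6)/20)*3**(-9*sqrt(6)/20 + 18*sqrt(3)/5))
F(-3) = -6 - 178*sqrt(3)/135 + log(2**(sqrt(6)/2)*3**(-sqrt(6)/2 + 2*sqrt(3))) + 23*sqrt(6)/6

invert the shared t-power to get t**(5/2) on [0, 1); t**(3/2)*(t + 3) on [1, 3/2); t**(5/2)*log(t) on [3/2, 3); …
invert the shared t-power to get t**2 on [0, 1); t*(t + 3) on [1, 3/2); t**2*log(t) on [3/2, 3); …
invert the shared t-power to get t on [0, 1); t + 3 on [1, 3/2); t*log(t) on [3/2, 3); …
slice at 1, 3/2, 3, transform all 4 pieces, and sum them
over [0, 1), the kernel integral of t**(9/2) enters the sum
∫ t**(7/2)*(t + 3)·t^(s-1) over [1, 3/2)
the [3/2, 3) slice contributes ∫ t**(9/2)*log(t)·t^(s-1) dt
over [3, ∞), the kernel integral of sqrt(t) enters the sum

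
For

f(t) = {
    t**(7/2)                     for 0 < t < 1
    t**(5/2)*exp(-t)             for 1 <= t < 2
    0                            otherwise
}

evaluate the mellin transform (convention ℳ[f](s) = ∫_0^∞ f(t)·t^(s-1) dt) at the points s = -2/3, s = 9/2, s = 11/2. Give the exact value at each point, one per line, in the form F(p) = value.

undo the shared t-power: t**(3/2) on [0, 1); sqrt(t)*exp(-t) on [1, 2)
the shared t-power comes off first: t on [0, 1); exp(-t) on [1, 2)
integrate the 2 segments split at 1, then add the results
the [0, 1) slice contributes ∫ t**(7/2)·t^(s-1) dt
∫ t**(5/2)*exp(-t)·t^(s-1) over [1, 2)

F(-2/3) = -uppergamma(11/6, 2) + 6/17 + uppergamma(11/6, 1)
F(9/2) = -5296*exp(-2) + 1/8 + 1957*exp(-1)
F(11/2) = -37200*exp(-2) + 1/9 + 13700*exp(-1)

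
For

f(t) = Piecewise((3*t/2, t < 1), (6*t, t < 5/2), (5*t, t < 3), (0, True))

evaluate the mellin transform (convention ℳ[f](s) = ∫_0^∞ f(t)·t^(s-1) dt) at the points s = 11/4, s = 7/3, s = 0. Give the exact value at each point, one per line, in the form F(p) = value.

F(11/4) = -6/5 + 25*2**(1/4)*5**(3/4)/12 + 36*3**(3/4)
F(7/3) = -27/20 + 75*2**(2/3)*5**(1/3)/32 + 81*3**(1/3)/2
F(0) = 13

split f at 1, 5/2: ℳ[f](s) collects 3 kernel integrals
on [0, 1): add ∫ 3*t/2·t^(s-1) dt
on [1, 5/2): add ∫ 6*t·t^(s-1) dt
between 5/2 and 3 the integrand is 5*t·t^(s-1)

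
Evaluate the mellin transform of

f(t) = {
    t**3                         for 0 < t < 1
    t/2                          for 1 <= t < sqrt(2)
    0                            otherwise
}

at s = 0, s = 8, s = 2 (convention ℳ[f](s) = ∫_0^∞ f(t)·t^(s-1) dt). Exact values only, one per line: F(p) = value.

F(0) = -1/6 + sqrt(2)/2
F(8) = 7/198 + 8*sqrt(2)/9
F(2) = 1/30 + sqrt(2)/3

peel off the power substitution: t**(3/2) on [0, 1); sqrt(t)/2 on [1, 2)
remove the shared t-power first: t on [0, 1); 1/2 on [1, 2)
integrate the 2 segments split at 1, then add the results
between 0 and 1 the integrand is t**3·t^(s-1)
∫ t/2·t^(s-1) over [1, sqrt(2))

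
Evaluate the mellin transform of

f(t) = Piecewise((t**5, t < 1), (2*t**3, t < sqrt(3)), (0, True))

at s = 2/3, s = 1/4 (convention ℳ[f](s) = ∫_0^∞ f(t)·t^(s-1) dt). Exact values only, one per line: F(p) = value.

the power substitution comes off first: t**(5/2) on [0, 1); 2*t**(3/2) on [1, 3)
peel off the shared t-power: t**(3/2) on [0, 1); 2*sqrt(t) on [1, 3)
slice at 1, transform all 2 pieces, and sum them
for t in [0, 1): the term is ∫ t**5·t^(s-1)
the [1, sqrt(3)) slice contributes ∫ 2*t**3·t^(s-1) dt

F(2/3) = -69/187 + 18*3**(5/6)/11
F(1/4) = -116/273 + 24*3**(5/8)/13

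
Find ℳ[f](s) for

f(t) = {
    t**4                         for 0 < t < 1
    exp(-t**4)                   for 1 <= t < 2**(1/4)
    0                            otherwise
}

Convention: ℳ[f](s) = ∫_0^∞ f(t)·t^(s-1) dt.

undo the power substitution: t**2 on [0, 1); exp(-t**2) on [1, sqrt(2))
remove the power substitution first: t on [0, 1); exp(-t) on [1, 2)
integrate the 2 segments split at 1, then add the results
∫ over [0, 1) of t**4·t^(s-1) joins the sum
between 1 and 2**(1/4) the integrand is exp(-t**4)·t^(s-1)

((s + 4)*uppergamma(s/4, 1) - (s + 4)*uppergamma(s/4, 2) + 4)/(4*(s + 4))
  Re(s) > -4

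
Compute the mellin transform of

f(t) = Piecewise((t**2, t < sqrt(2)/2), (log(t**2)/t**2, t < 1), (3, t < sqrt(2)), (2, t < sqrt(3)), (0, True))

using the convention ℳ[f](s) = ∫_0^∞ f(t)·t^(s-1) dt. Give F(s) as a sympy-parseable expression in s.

remove the power substitution first: t on [0, 1/2); log(t)/t on [1/2, 1); 3 on [1, 2); …
breakpoints sqrt(2)/2, 1, sqrt(2): one integral from each of the 4 segments
segment [0, sqrt(2)/2) carries t**2; integrate it
for t in [sqrt(2)/2, 1): the term is ∫ log(t**2)/t**2·t^(s-1)
piece [1, sqrt(2)): integrate 3 against the kernel
between sqrt(2) and sqrt(3) the integrand is 2·t^(s-1)

(sqrt(2)/2)**s*(-4*2**(s/2)*s*(s + 2) - 6*2**(s/2)*(s + 2)*(s**2 - 4*s + 4) + 2*2**s*(s + 2)*(s**2 - 4*s + 4) + 4*6**(s/2)*(s + 2)*(s**2 - 4*s + 4) + 4*s**2*(s + 2)*log(2) - 8*s*(s + 2)*log(2) + 8*s*(s + 2) + s*(s**2 - 4*s + 4))/(2*s*(s + 2)*(s**2 - 4*s + 4))
  Re(s) > -2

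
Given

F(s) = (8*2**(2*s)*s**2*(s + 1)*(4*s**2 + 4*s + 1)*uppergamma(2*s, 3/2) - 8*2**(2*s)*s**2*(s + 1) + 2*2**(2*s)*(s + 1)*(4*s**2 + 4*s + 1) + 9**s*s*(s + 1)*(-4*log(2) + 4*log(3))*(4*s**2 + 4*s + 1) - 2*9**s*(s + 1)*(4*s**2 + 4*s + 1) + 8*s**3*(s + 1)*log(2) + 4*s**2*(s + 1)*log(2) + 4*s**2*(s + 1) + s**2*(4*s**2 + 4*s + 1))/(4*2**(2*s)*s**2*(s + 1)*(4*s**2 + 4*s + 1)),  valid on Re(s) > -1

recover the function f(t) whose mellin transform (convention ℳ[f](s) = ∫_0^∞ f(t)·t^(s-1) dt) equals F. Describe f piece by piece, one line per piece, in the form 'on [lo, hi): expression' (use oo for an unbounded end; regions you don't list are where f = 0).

on [0, 1/4): t
on [1/4, 1): sqrt(t)*log(sqrt(t))
on [1, 9/4): log(sqrt(t))
on [9/4, oo): exp(-sqrt(t))

peel off the power substitution: t**2 on [0, 1/2); t*log(t) on [1/2, 1); log(t) on [1, 3/2); …
split f at 1/4, 1, 9/4: ℳ[f](s) collects 4 kernel integrals
[0, 1/4) adds the kernel integral of t
between 1/4 and 1 the integrand is sqrt(t)*log(sqrt(t))·t^(s-1)
the [1, 9/4) slice contributes ∫ log(sqrt(t))·t^(s-1) dt
the [9/4, ∞) slice contributes ∫ exp(-sqrt(t))·t^(s-1) dt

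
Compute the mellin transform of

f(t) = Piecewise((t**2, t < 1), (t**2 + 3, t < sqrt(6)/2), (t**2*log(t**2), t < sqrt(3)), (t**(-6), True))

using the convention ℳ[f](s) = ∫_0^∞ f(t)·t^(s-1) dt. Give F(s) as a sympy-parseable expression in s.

(-81*2**(s/2)*s*(s/2 - 3)*(s**2/4 + s + 1) - 162*2**(s/2)*(s/2 - 3)*(s**2/4 + s + 1) - 81*3**(s/2)*s**2*(s/2 - 3)*(s/2 + 1)*log(3)/4 + 81*3**(s/2)*s**2*(s/2 - 3)*(s/2 + 1)*log(2)/4 - 81*3**(s/2)*s*(s/2 - 3)*(s/2 + 1)*log(3)/2 + 81*3**(s/2)*s*(s/2 - 3)*(s/2 + 1)*log(2)/2 + 81*3**(s/2)*s*(s/2 - 3)*(s/2 + 1)/2 + 243*3**(s/2)*s*(s/2 - 3)*(s**2/4 + s + 1)/2 + 162*3**(s/2)*(s/2 - 3)*(s**2/4 + s + 1) + 81*6**(s/2)*s**2*(s/2 - 3)*(s/2 + 1)*log(3)/2 - 81*6**(s/2)*s*(s/2 - 3)*(s/2 + 1) + 81*6**(s/2)*s*(s/2 - 3)*(s/2 + 1)*log(3) - 6**(s/2)*s*(s/2 + 1)*(s**2/4 + s + 1))/(54*2**(s/2)*s*(s/2 - 3)*(s/2 + 1)*(s**2/4 + s + 1))
  -2 < Re(s) < 6

peel off the power substitution: t on [0, 1); t + 3 on [1, 3/2); t*log(t) on [3/2, 3); …
summing 4 kernel integrals split by 1, sqrt(6)/2, sqrt(3) yields ℳ[f](s)
piece [0, 1): integrate t**2 against the kernel
between 1 and sqrt(6)/2 the integrand is (t**2 + 3)·t^(s-1)
segment sqrt(6)/2 to sqrt(3) holds t**2*log(t**2); add its integral
segment [sqrt(3), ∞) carries t**(-6); integrate it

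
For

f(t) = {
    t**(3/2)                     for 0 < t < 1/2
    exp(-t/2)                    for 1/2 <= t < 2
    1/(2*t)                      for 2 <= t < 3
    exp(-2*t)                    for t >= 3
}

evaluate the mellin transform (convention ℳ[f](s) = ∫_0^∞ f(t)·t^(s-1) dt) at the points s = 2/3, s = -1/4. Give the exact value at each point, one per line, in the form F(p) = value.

split f at 1/2, 2, 3: ℳ[f](s) collects 4 kernel integrals
on [0, 1/2): add ∫ t**(3/2)·t^(s-1) dt
over [1/2, 2), the kernel integral of exp(-t/2) enters the sum
segment [2, 3) carries 1/(2*t); integrate it
segment 3 to ∞ holds exp(-2*t); add its integral

F(2/3) = -3**(2/3)/2 - 2**(2/3)*uppergamma(2/3, 1) + 2**(1/3)*uppergamma(2/3, 6)/2 + 3*2**(5/6)/52 + 3*2**(2/3)/4 + 2**(2/3)*uppergamma(2/3, 1/4)
F(-1/4) = -2**(3/4)*uppergamma(-1/4, 1)/2 - 2*3**(3/4)/45 + 2**(1/4)*uppergamma(-1/4, 6) + 3*2**(3/4)/10 + 2**(3/4)*uppergamma(-1/4, 1/4)/2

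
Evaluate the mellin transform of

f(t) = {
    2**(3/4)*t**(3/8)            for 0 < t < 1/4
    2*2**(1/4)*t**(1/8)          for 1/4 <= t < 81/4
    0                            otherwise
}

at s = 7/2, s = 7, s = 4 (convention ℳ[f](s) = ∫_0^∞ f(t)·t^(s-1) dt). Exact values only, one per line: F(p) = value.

reversing the power substitution: 2**(3/4)*t**(3/4) on [0, 1/2); 2*2**(1/4)*t**(1/4) on [1/2, 9/2)
strip the common scale on t: t**(3/4) on [0, 1); 2*t**(1/4) on [1, 9)
strip the power substitution: t**(3/2) on [0, 1); 2*sqrt(t) on [1, 3)
integrate the 2 segments split at 1/4, then add the results
between 0 and 1/4 the integrand is 2**(3/4)*t**(3/8)·t^(s-1)
for t in [1/4, 81/4): the term is ∫ 2*2**(1/4)*t**(1/8)·t^(s-1)

F(7/2) = -33/14384 + 4782969*sqrt(3)/232
F(7) = -61/6887424 + 7625597484987*sqrt(3)/19456
F(4) = -37/36960 + 14348907*sqrt(3)/176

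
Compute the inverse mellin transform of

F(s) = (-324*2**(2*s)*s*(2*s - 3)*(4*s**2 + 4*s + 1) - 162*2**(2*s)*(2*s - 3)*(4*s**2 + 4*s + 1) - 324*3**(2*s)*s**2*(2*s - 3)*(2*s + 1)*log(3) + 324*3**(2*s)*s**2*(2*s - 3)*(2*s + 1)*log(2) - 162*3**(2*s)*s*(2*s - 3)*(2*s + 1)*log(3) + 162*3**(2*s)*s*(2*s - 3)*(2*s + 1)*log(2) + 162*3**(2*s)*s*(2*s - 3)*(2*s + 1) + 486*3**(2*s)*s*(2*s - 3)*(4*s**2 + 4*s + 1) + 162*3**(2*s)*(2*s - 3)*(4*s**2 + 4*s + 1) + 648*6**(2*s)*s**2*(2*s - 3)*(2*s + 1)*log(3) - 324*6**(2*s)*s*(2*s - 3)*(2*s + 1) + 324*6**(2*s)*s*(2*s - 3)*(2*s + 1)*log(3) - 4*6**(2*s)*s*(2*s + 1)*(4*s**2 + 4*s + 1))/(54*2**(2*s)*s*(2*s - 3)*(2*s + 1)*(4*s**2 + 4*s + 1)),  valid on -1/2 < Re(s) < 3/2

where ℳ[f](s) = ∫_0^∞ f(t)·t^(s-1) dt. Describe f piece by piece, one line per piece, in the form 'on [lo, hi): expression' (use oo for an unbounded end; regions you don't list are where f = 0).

on [0, 1): sqrt(t)
on [1, 9/4): sqrt(t) + 3
on [9/4, 9): sqrt(t)*log(sqrt(t))
on [9, oo): t**(-3/2)

strip the power substitution: t on [0, 1); t + 3 on [1, 3/2); t*log(t) on [3/2, 3); …
treat the 4 regions marked off by 1, 9/4, 9 separately and sum
[0, 1) adds the kernel integral of sqrt(t)
over [1, 9/4), the kernel integral of (sqrt(t) + 3) enters the sum
∫ sqrt(t)*log(sqrt(t))·t^(s-1) over [9/4, 9)
segment 9 to ∞ holds t**(-3/2); add its integral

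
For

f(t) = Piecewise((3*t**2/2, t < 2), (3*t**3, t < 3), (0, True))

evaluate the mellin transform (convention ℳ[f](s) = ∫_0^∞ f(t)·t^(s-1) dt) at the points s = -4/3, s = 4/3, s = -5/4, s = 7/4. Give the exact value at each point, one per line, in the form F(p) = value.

F(-4/3) = -27*2**(2/3)/20 + 27*3**(2/3)/5
F(4/3) = -486*2**(1/3)/65 + 729*3**(1/3)/13
F(-5/4) = -10*2**(3/4)/7 + 36*3**(3/4)/7
F(7/4) = -656*2**(3/4)/95 + 972*3**(3/4)/19

slice at 2, transform all 2 pieces, and sum them
∫ 3*t**2/2·t^(s-1) over [0, 2)
for t in [2, 3): the term is ∫ 3*t**3·t^(s-1)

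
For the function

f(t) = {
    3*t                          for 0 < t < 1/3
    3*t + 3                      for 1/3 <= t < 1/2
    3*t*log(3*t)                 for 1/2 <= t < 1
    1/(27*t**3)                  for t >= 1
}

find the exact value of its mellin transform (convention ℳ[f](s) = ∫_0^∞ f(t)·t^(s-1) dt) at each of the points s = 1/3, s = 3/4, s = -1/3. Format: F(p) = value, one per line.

strip the common scale on t: t on [0, 1); t + 3 on [1, 3/2); t*log(t) on [3/2, 3); …
linearity at 1/3, 1/2, 1 turns ℳ[f](s) into 4 summed integrals
∫ over [0, 1/3) of 3*t·t^(s-1) joins the sum
for t in [1/3, 1/2): the term is ∫ (3*t + 3)·t^(s-1)
piece [1/2, 1): integrate 3*t*log(3*t) against the kernel
between 1 and ∞ the integrand is 1/(27*t**3)·t^(s-1)

F(1/3) = -3*3**(2/3) - 241/144 + log(2**(9*2**(2/3)/16)*3**(9/4 - 9*2**(2/3)/16)) + 351*2**(2/3)/64
F(3/4) = -4*3**(1/4)/3 - 11468/11907 - 3*2**(1/4)*log(3)/7 + 3*2**(1/4)*log(2)/7 + 12*log(3)/7 + 131*2**(1/4)/49
F(-1/3) = -1213/180 - 27*2**(1/3)/8 + log(2**(9*2**(1/3)/4)*3**(9/2 - 9*2**(1/3)/4)) + 9*3**(1/3)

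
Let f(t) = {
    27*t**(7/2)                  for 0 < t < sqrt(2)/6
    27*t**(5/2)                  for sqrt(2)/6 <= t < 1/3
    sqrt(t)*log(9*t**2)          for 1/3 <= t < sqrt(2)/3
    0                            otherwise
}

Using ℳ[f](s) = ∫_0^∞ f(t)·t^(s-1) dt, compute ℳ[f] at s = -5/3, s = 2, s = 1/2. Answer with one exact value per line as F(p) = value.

remove the shared t-power first: 27*t**3 on [0, sqrt(2)/6); 27*t**2 on [sqrt(2)/6, 1/3); log(9*t**2) on [1/3, sqrt(2)/3)
back out the common scale on t: t**3 on [0, sqrt(2)/2); 3*t**2 on [sqrt(2)/2, 1); log(t**2) on [1, sqrt(2))
reversing the power substitution: t**(3/2) on [0, 1/2); 3*t on [1/2, 1); log(t) on [1, 2)
decompose at sqrt(2)/6, 1/3; ℳ[f](s) sums the 3 pieces' integrals
over [0, sqrt(2)/6), the kernel integral of 27*t**(7/2) enters the sum
on [sqrt(2)/6, 1/3) integrate f = 27*t**(5/2) against the kernel
on [1/3, sqrt(2)/3): add ∫ sqrt(t)*log(9*t**2)·t^(s-1) dt

F(-5/3) = 9*3**(1/6)*(-1617*2**(7/12) - 660*2**(5/12) - 385*2**(5/12)*log(2) + 245*2**(1/12) + 4554)/2695
F(2) = sqrt(3)*(-2037*2**(1/4) - 275*2**(3/4) + 2640*2**(1/4)*log(2) + 3256)/89100
F(1/2) = sqrt(2)*(-72 + 32*log(2) + 49*sqrt(2))/96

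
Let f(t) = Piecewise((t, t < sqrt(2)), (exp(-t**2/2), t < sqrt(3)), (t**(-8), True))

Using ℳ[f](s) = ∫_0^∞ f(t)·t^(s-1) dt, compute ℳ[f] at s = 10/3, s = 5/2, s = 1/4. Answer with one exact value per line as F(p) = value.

F(10/3) = -2**(2/3)*uppergamma(5/3, 3/2) + 3**(2/3)/126 + 2**(2/3)*uppergamma(5/3, 1) + 12*2**(1/6)/13
F(5/2) = -2**(1/4)*uppergamma(5/4, 3/2) + 2*3**(1/4)/297 + 2**(1/4)*uppergamma(5/4, 1) + 4*2**(3/4)/7
F(1/4) = -2**(1/8)*uppergamma(1/8, 3/2)/2 + 4*3**(1/8)/2511 + 2**(1/8)*uppergamma(1/8, 1)/2 + 4*2**(5/8)/5

invert the power substitution to get sqrt(t) on [0, 2); exp(-t/2) on [2, 3); t**(-4) on [3, ∞)
linearity at sqrt(2), sqrt(3) turns ℳ[f](s) into 3 summed integrals
for t in [0, sqrt(2)): the term is ∫ t·t^(s-1)
over [sqrt(2), sqrt(3)), the kernel integral of exp(-t**2/2) enters the sum
segment [sqrt(3), ∞) carries t**(-8); integrate it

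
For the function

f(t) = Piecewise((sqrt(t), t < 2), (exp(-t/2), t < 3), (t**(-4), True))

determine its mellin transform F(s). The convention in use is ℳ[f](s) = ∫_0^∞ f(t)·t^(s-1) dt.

cuts at 2, 3: linearity sums the 3 kernel integrals
segment 0 to 2 holds sqrt(t); add its integral
the [2, 3) slice contributes ∫ exp(-t/2)·t^(s-1) dt
piece [3, ∞): integrate t**(-4) against the kernel

(2**s*(s - 4)*(2*s + 1)*uppergamma(s, 1) - 2**s*(s - 4)*(2*s + 1)*uppergamma(s, 3/2) + 2*2**(s + 1/2)*(s - 4) - 3**s*(2*s + 1)/81)/((s - 4)*(2*s + 1))
  -1/2 < Re(s) < 4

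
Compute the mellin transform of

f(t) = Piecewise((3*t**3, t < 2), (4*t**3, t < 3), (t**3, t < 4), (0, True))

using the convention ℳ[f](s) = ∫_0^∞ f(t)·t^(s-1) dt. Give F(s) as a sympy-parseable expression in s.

treat the 3 regions marked off by 2, 3 separately and sum
over [0, 2), the kernel integral of 3*t**3 enters the sum
segment 2 to 3 holds 4*t**3; add its integral
segment 3 to 4 holds t**3; add its integral

(-2**(s + 3) + 2**(2*s + 6) + 3**(s + 4))/(s + 3)
  Re(s) > -3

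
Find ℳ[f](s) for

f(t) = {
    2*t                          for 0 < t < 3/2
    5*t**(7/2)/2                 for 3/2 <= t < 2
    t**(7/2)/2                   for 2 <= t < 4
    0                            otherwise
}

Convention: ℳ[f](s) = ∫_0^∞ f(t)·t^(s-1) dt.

f breaks at 3/2, 2 into 3 integrals to sum
segment [0, 3/2) carries 2*t; integrate it
∫ over [3/2, 2) of 5*t**(7/2)/2·t^(s-1) joins the sum
segment 2 to 4 holds t**(7/2)/2; add its integral

(4*2**(s + 7/2)*(s + 1) + 2*(3/2)**(s + 1)*(2*s + 7) - 5*(3/2)**(s + 7/2)*(s + 1) + 4**(s + 7/2)*(s + 1))/((s + 1)*(2*s + 7))
  Re(s) > -1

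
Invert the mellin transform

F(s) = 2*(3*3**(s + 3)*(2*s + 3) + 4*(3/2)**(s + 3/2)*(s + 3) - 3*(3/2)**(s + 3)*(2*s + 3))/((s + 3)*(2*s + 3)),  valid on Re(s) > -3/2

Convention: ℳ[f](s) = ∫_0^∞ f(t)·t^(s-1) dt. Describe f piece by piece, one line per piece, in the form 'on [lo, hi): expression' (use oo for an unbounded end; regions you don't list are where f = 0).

breakpoints 3/2: one integral from each of the 2 segments
on [0, 3/2): add ∫ 4*t**(3/2)·t^(s-1) dt
on [3/2, 3): add ∫ 6*t**3·t^(s-1) dt

on [0, 3/2): 4*t**(3/2)
on [3/2, 3): 6*t**3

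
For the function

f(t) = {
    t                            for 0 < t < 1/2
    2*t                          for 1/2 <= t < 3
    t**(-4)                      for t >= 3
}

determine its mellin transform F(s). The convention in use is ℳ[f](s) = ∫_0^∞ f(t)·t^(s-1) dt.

(970*6**s*s - 3890*6**s - 81*s + 324)/(162*2**s*(s**2 - 3*s - 4))
  -1 < Re(s) < 4

decompose at 1/2, 3; ℳ[f](s) sums the 3 pieces' integrals
segment 0 to 1/2 holds t; add its integral
∫ 2*t·t^(s-1) over [1/2, 3)
the [3, ∞) slice contributes ∫ t**(-4)·t^(s-1) dt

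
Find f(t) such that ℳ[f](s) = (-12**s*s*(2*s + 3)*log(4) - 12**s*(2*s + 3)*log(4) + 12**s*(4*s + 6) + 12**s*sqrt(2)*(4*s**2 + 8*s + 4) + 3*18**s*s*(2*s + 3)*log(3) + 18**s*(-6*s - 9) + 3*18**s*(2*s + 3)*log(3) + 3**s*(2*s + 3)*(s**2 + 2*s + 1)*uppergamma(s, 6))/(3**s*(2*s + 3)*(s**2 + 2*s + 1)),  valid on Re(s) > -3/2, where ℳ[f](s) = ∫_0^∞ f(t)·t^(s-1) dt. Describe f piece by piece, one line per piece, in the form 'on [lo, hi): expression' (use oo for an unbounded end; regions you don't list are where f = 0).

reversing the common scale on t: t**(3/2) on [0, 2); t*log(t) on [2, 3); exp(-2*t) on [3, ∞)
integrate the 3 segments split at 4, 6, then add the results
segment 0 to 4 holds sqrt(2)*t**(3/2)/4; add its integral
∫ over [4, 6) of t*log(t/2)/2·t^(s-1) joins the sum
segment 6 to ∞ holds exp(-t); add its integral

on [0, 4): sqrt(2)*t**(3/2)/4
on [4, 6): t*log(t/2)/2
on [6, oo): exp(-t)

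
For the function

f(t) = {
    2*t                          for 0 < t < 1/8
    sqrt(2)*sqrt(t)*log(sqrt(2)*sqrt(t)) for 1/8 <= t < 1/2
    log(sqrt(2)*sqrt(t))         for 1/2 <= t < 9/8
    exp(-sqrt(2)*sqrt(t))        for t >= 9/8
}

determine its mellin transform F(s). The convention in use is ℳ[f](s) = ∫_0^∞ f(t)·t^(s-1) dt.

strip the common scale on t: t on [0, 1/4); sqrt(t)*log(sqrt(t)) on [1/4, 1); log(sqrt(t)) on [1, 9/4); …
invert the power substitution to get t**2 on [0, 1/2); t*log(t) on [1/2, 1); log(t) on [1, 3/2); …
cuts at 1/8, 1/2, 9/8: linearity sums the 4 kernel integrals
between 0 and 1/8 the integrand is 2*t·t^(s-1)
∫ sqrt(2)*sqrt(t)*log(sqrt(2)*sqrt(t))·t^(s-1) over [1/8, 1/2)
segment [1/2, 9/8) carries log(sqrt(2)*sqrt(t)); integrate it
piece [9/8, ∞): integrate exp(-sqrt(2)*sqrt(t)) against the kernel

(8*2**(2*s)*s**2*(s + 1)*(4*s**2 + 4*s + 1)*uppergamma(2*s, 3/2) - 8*2**(2*s)*s**2*(s + 1) + 2*2**(2*s)*(s + 1)*(4*s**2 + 4*s + 1) + 9**s*s*(s + 1)*(-4*log(2) + 4*log(3))*(4*s**2 + 4*s + 1) - 2*9**s*(s + 1)*(4*s**2 + 4*s + 1) + 8*s**3*(s + 1)*log(2) + 4*s**2*(s + 1)*log(2) + 4*s**2*(s + 1) + s**2*(4*s**2 + 4*s + 1))/(4*2**(3*s)*s**2*(s + 1)*(4*s**2 + 4*s + 1))
  Re(s) > -1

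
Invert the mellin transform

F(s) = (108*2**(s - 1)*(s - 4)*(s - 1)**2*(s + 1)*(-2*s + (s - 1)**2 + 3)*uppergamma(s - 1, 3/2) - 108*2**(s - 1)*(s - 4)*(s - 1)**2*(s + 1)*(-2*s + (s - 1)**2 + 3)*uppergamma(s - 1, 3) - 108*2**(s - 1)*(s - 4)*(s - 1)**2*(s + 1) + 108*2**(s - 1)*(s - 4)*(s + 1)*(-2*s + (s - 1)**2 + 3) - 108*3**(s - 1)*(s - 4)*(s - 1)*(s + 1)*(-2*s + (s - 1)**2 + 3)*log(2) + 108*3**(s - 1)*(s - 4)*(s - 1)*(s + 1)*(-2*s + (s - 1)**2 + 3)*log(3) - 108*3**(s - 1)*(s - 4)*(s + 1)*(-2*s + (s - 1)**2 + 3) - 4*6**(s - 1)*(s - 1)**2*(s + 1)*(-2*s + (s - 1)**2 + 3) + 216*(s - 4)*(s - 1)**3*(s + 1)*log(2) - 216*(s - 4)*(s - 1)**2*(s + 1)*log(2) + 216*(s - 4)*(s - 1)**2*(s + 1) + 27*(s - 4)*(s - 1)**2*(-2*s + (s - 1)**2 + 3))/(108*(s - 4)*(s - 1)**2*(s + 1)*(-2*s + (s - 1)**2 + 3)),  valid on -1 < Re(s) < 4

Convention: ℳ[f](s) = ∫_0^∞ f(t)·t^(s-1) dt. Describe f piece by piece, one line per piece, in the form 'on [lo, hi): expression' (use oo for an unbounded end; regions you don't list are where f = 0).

remove the shared t-power first: t**2/4 on [0, 1); 2*log(t/2)/t on [1, 2); log(t/2) on [2, 3); …
the common scale on t comes off first: t**2 on [0, 1/2); log(t)/t on [1/2, 1); log(t) on [1, 3/2); …
slice at 1, 2, 3, 6, transform all 5 pieces, and sum them
segment [0, 1) carries t/4; integrate it
over [1, 2), the kernel integral of 2*log(t/2)/t**2 enters the sum
∫ over [2, 3) of log(t/2)/t·t^(s-1) joins the sum
∫ over [3, 6) of exp(-t/2)/t·t^(s-1) joins the sum
segment 6 to ∞ holds 8/t**4; add its integral

on [0, 1): t/4
on [1, 2): 2*log(t/2)/t**2
on [2, 3): log(t/2)/t
on [3, 6): exp(-t/2)/t
on [6, oo): 8/t**4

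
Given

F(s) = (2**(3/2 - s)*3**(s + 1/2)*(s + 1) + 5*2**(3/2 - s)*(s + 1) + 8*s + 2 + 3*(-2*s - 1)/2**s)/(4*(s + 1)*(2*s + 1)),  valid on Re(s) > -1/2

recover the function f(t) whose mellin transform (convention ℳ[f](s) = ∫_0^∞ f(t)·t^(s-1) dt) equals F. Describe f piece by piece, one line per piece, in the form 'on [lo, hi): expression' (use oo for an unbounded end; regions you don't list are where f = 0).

on [0, 1/2): 5*sqrt(t)/2
on [1/2, 1): 3*t/2
on [1, 3/2): sqrt(t)/2

along the cuts 1/2, 1, ℳ[f](s) splits into 3 integrals
for t in [0, 1/2): the term is ∫ 5*sqrt(t)/2·t^(s-1)
for t in [1/2, 1): the term is ∫ 3*t/2·t^(s-1)
∫ over [1, 3/2) of sqrt(t)/2·t^(s-1) joins the sum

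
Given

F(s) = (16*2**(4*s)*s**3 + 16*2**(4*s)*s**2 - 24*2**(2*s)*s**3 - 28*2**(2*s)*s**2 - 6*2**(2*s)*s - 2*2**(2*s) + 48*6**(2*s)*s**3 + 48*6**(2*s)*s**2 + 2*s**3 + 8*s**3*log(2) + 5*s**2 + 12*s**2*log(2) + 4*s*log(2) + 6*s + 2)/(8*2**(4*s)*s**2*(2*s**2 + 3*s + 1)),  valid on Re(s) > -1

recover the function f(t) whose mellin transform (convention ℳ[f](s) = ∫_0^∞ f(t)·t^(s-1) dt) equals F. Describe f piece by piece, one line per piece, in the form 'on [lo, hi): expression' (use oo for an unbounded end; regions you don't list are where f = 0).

on [0, 1/16): 2*t
on [1/16, 1/4): log(2*sqrt(t))/2
on [1/4, 1): 3*sqrt(t)
on [1, 9/4): 2*sqrt(t)

invert the power substitution to get 2*t**2 on [0, 1/4); log(2*t)/2 on [1/4, 1/2); 3*t on [1/2, 1); …
the shared t-power comes off first: 2*t on [0, 1/4); log(2*t)/(2*t) on [1/4, 1/2); 3 on [1/2, 1); …
peel off the common scale on t: t on [0, 1/2); log(t)/t on [1/2, 1); 3 on [1, 2); …
f breaks at 1/16, 1/4, 1 into 4 integrals to sum
over [0, 1/16), the kernel integral of 2*t enters the sum
the [1/16, 1/4) slice contributes ∫ log(2*sqrt(t))/2·t^(s-1) dt
[1/4, 1) adds the kernel integral of 3*sqrt(t)
segment [1, 9/4) carries 2*sqrt(t); integrate it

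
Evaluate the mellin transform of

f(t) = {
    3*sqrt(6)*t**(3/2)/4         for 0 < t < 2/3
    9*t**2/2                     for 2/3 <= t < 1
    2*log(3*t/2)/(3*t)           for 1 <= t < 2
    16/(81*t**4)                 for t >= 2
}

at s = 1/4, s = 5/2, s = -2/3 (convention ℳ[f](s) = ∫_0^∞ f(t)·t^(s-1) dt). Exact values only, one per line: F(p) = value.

F(1/4) = -716*2**(1/4)/1215 - 8*log(2)/9 - 4*2**(1/4)*log(3)/9 - 20*2**(1/4)*3**(3/4)/189 + 8*log(3)/9 + 86/27
F(5/2) = -136*sqrt(2)/243 - 4*log(3)/9 - 7*sqrt(6)/243 + 4*log(2)/9 + 35/27 + 8*sqrt(2)*log(3)/9
F(-2/3) = -3*2**(1/3)*3**(2/3)/20 - 2*log(2)/5 - 2**(1/3)*log(3)/10 - 1109*2**(1/3)/18900 + 2*log(3)/5 + 723/200

the common scale on t comes off first: t**(3/2) on [0, 1); 2*t**2 on [1, 3/2); log(t)/t on [3/2, 3); …
linearity at 2/3, 1, 2 turns ℳ[f](s) into 4 summed integrals
on [0, 2/3) integrate f = 3*sqrt(6)*t**(3/2)/4 against the kernel
segment [2/3, 1) carries 9*t**2/2; integrate it
piece [1, 2): integrate 2*log(3*t/2)/(3*t) against the kernel
∫ over [2, ∞) of 16/(81*t**4)·t^(s-1) joins the sum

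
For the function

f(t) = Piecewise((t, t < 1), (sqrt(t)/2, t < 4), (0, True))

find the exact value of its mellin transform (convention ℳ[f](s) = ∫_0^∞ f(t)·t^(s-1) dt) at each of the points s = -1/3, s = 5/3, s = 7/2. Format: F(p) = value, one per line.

remove the shared t-power first: sqrt(t) on [0, 1); 1/2 on [1, 4)
remove the power substitution first: t on [0, 1); 1/2 on [1, 2)
cuts at 1: linearity sums the 2 kernel integrals
∫ over [0, 1) of t·t^(s-1) joins the sum
over [1, 4), the kernel integral of sqrt(t)/2 enters the sum

F(-1/3) = -3/2 + 3*2**(1/3)
F(5/3) = 15/104 + 48*2**(1/3)/13
F(7/2) = 2311/72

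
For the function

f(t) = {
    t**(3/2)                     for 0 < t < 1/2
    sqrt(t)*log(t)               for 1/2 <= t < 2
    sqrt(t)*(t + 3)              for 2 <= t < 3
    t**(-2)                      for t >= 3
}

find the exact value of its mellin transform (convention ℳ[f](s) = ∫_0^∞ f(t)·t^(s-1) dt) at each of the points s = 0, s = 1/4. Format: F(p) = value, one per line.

strip the shared t-power: t on [0, 1/2); log(t) on [1/2, 2); t + 3 on [2, 3); …
along the cuts 1/2, 2, 3, ℳ[f](s) splits into 4 integrals
segment [0, 1/2) carries t**(3/2); integrate it
[1/2, 2) adds the kernel integral of sqrt(t)*log(t)
on [2, 3): add ∫ sqrt(t)*(t + 3)·t^(s-1) dt
for t in [3, ∞): the term is ∫ t**(-2)·t^(s-1)

F(0) = sqrt(2)*(-330 + sqrt(2) + 108*log(2) + 144*sqrt(6))/36
F(1/4) = 2**(1/4)*(-436*sqrt(2) + 2*2**(3/4)*3**(1/4) + 65 + log(2**(42 + 84*sqrt(2))) + 180*6**(3/4))/63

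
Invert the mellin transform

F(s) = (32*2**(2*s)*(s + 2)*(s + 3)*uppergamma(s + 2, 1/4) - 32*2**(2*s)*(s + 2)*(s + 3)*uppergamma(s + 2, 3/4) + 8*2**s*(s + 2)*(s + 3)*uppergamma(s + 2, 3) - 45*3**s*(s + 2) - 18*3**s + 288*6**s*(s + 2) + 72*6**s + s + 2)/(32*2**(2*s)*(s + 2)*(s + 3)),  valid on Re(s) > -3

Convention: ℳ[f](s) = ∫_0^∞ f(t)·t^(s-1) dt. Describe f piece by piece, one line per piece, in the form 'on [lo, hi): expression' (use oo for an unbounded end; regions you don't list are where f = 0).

on [0, 1/4): 2*t**3
on [1/4, 3/4): t**2*exp(-t)
on [3/4, 3/2): t**2*(2*t + 1)
on [3/2, oo): t**2*exp(-2*t)

back out the shared t-power: 2*t on [0, 1/4); exp(-t) on [1/4, 3/4); 2*t + 1 on [3/4, 3/2); …
back out the common scale on t: t on [0, 1/2); exp(-t/2) on [1/2, 3/2); t + 1 on [3/2, 3); …
integrate the 4 segments split at 1/4, 3/4, 3/2, then add the results
over [0, 1/4), the kernel integral of 2*t**3 enters the sum
piece [1/4, 3/4): integrate t**2*exp(-t) against the kernel
∫ t**2*(2*t + 1)·t^(s-1) over [3/4, 3/2)
over [3/2, ∞), the kernel integral of t**2*exp(-2*t) enters the sum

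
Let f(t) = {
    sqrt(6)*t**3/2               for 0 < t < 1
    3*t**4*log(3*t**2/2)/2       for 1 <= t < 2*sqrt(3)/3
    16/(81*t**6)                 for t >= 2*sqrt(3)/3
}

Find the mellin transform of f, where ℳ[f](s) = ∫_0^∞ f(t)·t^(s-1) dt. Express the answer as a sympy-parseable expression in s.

(32*2**s*(s - 6)*(s + 2)*(s + 3)*log(2) - 64*2**s*(s - 6)*(s + 3) + 64*2**s*(s - 6)*(s + 3)*log(2) - 2**s*(s + 3)*(4*s + (s + 2)**2 + 12) + 3**(s/2)*(s - 6)*(s + 2)*(s + 3)*(-18*log(3) + 18*log(2)) + 3**(s/2)*(s - 6)*(s + 3)*(-36*log(3) + 36*log(2)) + 36*3**(s/2)*(s - 6)*(s + 3) + 6*3**(s/2)*sqrt(6)*(s - 6)*(4*s + (s + 2)**2 + 12))/(12*3**(s/2)*(s - 6)*(s + 3)*(4*s + (s + 2)**2 + 12))
  -3 < Re(s) < 6

strip the shared t-power: sqrt(6)*t/2 on [0, 1); 3*t**2*log(3*t**2/2)/2 on [1, 2*sqrt(3)/3); 16/(81*t**8) on [2*sqrt(3)/3, ∞)
invert the power substitution to get sqrt(6)*sqrt(t)/2 on [0, 1); 3*t*log(3*t/2)/2 on [1, 4/3); 16/(81*t**4) on [4/3, ∞)
the common scale on t comes off first: sqrt(t) on [0, 3/2); t*log(t) on [3/2, 2); t**(-4) on [2, ∞)
slice at 1, 2*sqrt(3)/3, transform all 3 pieces, and sum them
on [0, 1): add ∫ sqrt(6)*t**3/2·t^(s-1) dt
on [1, 2*sqrt(3)/3) integrate f = 3*t**4*log(3*t**2/2)/2 against the kernel
for t in [2*sqrt(3)/3, ∞): the term is ∫ 16/(81*t**6)·t^(s-1)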